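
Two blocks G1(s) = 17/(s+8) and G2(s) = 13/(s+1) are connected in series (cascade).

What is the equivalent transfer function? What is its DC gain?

Series: multiply transfer functions. G_eq = 17/(s+8) × 13/(s+1) = 221/((s+8)(s+1)). DC gain = 221/(8×1) = 27.625.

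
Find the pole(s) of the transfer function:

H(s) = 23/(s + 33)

Pole is where denominator = 0: s + 33 = 0, so s = -33.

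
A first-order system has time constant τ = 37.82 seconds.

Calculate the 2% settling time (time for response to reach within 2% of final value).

For first-order system, 2% settling time ≈ 4τ = 4 × 37.82 = 151.28 s.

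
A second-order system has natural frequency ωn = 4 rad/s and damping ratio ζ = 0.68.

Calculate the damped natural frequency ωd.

ωd = ωn√(1 - ζ²) = 4√(1 - 0.68²) = 2.93 rad/s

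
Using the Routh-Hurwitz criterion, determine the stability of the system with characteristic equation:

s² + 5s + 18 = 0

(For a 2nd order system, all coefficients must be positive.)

Coefficients: 1, 5, 18. All positive, so system is stable.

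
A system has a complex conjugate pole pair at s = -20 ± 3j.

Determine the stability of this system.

Real part of poles is -20 (< 0, left half-plane). Stable.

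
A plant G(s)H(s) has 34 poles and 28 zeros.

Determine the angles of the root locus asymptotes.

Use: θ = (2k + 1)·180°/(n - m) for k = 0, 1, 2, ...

n - m = 34 - 28 = 6. Angles: θk = (2k + 1)·180°/6 = 30°, 90°, 150°, 210°, 270°, 330°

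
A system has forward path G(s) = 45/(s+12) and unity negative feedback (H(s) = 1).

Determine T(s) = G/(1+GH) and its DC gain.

T(s) = G/(1+GH) = [45/(s+12)] / [1 + 45/(s+12)] = 45/(s+12+45) = 45/(s+57). DC gain = 45/57 = 0.7895.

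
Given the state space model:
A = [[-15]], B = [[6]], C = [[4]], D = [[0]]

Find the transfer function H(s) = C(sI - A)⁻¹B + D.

(sI - A)⁻¹ = 1/(s + 15). H(s) = 4 × 6/(s + 15) + 0 = 24/(s + 15).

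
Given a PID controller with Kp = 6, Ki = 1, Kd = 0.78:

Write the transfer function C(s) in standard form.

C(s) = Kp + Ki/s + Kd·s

Substituting values: C(s) = 6 + 1/s + 0.78s = (0.78s² + 6s + 1)/s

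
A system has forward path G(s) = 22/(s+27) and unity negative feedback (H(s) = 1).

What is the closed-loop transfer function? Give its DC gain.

T(s) = G/(1+GH) = [22/(s+27)] / [1 + 22/(s+27)] = 22/(s+27+22) = 22/(s+49). DC gain = 22/49 = 0.4490.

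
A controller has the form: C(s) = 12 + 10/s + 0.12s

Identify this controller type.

This is a Proportional-Integral-Derivative (PID) controller.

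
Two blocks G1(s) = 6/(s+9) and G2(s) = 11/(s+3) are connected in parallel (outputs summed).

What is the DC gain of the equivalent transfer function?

Parallel: G_eq = G1 + G2. DC gain = G1(0) + G2(0) = 6/9 + 11/3 = 0.6667 + 3.6667 = 4.3333.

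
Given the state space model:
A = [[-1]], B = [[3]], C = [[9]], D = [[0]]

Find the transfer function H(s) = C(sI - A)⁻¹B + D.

(sI - A)⁻¹ = 1/(s + 1). H(s) = 9 × 3/(s + 1) + 0 = 27/(s + 1).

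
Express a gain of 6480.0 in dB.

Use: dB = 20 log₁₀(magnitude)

dB = 20 log₁₀(6480.0) = 76.2 dB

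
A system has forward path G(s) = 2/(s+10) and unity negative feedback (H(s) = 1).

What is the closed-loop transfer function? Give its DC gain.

T(s) = G/(1+GH) = [2/(s+10)] / [1 + 2/(s+10)] = 2/(s+10+2) = 2/(s+12). DC gain = 2/12 = 0.1667.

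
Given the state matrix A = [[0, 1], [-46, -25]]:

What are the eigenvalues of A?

det(A - λI) = λ² - (-25)λ + 46 = (λ - (-2))(λ - (-23)). Eigenvalues: -2, -23.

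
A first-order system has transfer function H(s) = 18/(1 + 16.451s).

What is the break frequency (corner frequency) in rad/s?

Corner frequency = 1/τ = 1/16.451 = 0.061 rad/s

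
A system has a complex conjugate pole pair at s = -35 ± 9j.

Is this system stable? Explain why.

Real part of poles is -35 (< 0, left half-plane). Stable.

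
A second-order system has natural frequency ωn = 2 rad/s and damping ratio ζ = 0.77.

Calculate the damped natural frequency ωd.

ωd = ωn√(1 - ζ²) = 2√(1 - 0.77²) = 1.28 rad/s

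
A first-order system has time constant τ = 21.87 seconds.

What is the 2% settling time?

For first-order system, 2% settling time ≈ 4τ = 4 × 21.87 = 87.48 s.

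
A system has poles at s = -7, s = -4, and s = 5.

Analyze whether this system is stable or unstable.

Pole(s) at s = 5 are not in the left half-plane. System is unstable.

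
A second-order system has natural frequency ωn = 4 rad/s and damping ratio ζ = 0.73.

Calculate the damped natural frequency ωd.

ωd = ωn√(1 - ζ²) = 4√(1 - 0.73²) = 2.73 rad/s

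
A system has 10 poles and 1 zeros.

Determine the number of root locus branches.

Root locus has n branches where n = number of poles = 10.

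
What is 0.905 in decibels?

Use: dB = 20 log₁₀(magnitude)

dB = 20 log₁₀(0.905) = -0.9 dB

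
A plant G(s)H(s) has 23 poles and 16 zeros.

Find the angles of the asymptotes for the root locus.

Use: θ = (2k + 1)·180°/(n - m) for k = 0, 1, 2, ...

n - m = 23 - 16 = 7. Angles: θk = (2k + 1)·180°/7 = 25.71°, 77.14°, 128.57°, 180°, 231.43°, 282.86°, 334.29°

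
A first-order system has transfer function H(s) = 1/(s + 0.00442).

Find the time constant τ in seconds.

For H(s) = 1/(s + 1/τ), the pole is at -1/τ = -0.00442, so τ = 1/0.00442 = 226.2 s.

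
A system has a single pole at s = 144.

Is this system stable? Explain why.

Pole at s = 144 is in the right half-plane. Unstable.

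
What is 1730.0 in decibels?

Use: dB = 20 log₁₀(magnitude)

dB = 20 log₁₀(1730.0) = 64.8 dB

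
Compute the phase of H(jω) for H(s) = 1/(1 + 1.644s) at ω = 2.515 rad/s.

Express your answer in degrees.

Phase = -arctan(ωτ) = -arctan(2.515 × 1.644) = -76.4°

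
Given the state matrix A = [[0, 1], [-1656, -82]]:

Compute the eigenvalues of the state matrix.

det(A - λI) = λ² - (-82)λ + 1656 = (λ - (-46))(λ - (-36)). Eigenvalues: -46, -36.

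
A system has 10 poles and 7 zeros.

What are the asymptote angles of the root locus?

n - m = 10 - 7 = 3. Angles: θk = (2k + 1)·180°/3 = 60°, 180°, 300°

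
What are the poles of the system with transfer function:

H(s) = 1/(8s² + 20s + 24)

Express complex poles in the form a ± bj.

Discriminant = 20² - 4×8×24 = 400 - 768 = -368 < 0, so the poles are a complex conjugate pair s = (-20 ± j√368)/(2×8). Real part = -20/(2×8) = -20/16 = -1.25; imaginary part = ±√368/(2×8) ≈ 1.1990. Poles: s = -1.25 ± 1.1990j.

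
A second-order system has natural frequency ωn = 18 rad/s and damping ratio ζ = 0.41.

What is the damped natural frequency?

ωd = ωn√(1 - ζ²) = 18√(1 - 0.41²) = 16.42 rad/s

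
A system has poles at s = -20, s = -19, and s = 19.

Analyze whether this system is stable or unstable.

Pole(s) at s = 19 are not in the left half-plane. System is unstable.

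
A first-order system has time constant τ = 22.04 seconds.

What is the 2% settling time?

For first-order system, 2% settling time ≈ 4τ = 4 × 22.04 = 88.16 s.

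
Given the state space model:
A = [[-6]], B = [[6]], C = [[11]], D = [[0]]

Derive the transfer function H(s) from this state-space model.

(sI - A)⁻¹ = 1/(s + 6). H(s) = 11 × 6/(s + 6) + 0 = 66/(s + 6).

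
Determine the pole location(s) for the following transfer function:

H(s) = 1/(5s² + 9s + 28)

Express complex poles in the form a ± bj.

Discriminant = 9² - 4×5×28 = 81 - 560 = -479 < 0, so the poles are a complex conjugate pair s = (-9 ± j√479)/(2×5). Real part = -9/(2×5) = -9/10 = -0.9; imaginary part = ±√479/(2×5) ≈ 2.1886. Poles: s = -0.9 ± 2.1886j.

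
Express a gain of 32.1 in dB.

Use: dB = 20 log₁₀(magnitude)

dB = 20 log₁₀(32.1) = 30.1 dB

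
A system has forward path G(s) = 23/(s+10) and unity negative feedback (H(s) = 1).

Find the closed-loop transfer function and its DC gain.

T(s) = G/(1+GH) = [23/(s+10)] / [1 + 23/(s+10)] = 23/(s+10+23) = 23/(s+33). DC gain = 23/33 = 0.6970.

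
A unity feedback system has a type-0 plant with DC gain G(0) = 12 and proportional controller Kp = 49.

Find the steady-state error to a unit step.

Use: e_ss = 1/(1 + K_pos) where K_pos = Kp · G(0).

K_pos = Kp · G(0) = 49 × 12 = 588. e_ss = 1/(1 + 588) = 0.0017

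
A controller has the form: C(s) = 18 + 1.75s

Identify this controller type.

This is a Proportional-Derivative (PD) controller.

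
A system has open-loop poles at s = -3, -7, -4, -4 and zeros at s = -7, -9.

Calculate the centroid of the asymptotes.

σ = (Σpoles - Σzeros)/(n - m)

σ = (Σpoles - Σzeros)/(n - m) = (-18 - (-16))/(4 - 2) = -2/2 = -1.0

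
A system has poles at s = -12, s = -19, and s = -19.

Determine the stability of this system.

All poles are in the left half-plane. System is stable.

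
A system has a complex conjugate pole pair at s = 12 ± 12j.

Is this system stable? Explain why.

Real part of poles is 12 (> 0, right half-plane). Unstable.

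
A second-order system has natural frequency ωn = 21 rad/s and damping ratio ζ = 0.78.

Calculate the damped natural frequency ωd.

ωd = ωn√(1 - ζ²) = 21√(1 - 0.78²) = 13.14 rad/s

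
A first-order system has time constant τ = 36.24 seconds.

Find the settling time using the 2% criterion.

For first-order system, 2% settling time ≈ 4τ = 4 × 36.24 = 144.96 s.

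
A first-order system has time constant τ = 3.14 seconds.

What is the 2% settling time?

For first-order system, 2% settling time ≈ 4τ = 4 × 3.14 = 12.56 s.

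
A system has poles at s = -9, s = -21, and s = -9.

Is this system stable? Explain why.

All poles are in the left half-plane. System is stable.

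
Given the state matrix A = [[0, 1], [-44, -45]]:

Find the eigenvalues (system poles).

det(A - λI) = λ² - (-45)λ + 44 = (λ - (-44))(λ - (-1)). Eigenvalues: -44, -1.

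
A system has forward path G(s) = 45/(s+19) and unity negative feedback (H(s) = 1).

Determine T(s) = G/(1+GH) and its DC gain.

T(s) = G/(1+GH) = [45/(s+19)] / [1 + 45/(s+19)] = 45/(s+19+45) = 45/(s+64). DC gain = 45/64 = 0.703125.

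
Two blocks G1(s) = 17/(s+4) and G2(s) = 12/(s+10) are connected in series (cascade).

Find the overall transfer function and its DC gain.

Series: multiply transfer functions. G_eq = 17/(s+4) × 12/(s+10) = 204/((s+4)(s+10)). DC gain = 204/(4×10) = 5.1.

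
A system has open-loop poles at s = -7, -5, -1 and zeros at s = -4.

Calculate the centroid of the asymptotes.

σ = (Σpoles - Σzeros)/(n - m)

σ = (Σpoles - Σzeros)/(n - m) = (-13 - (-4))/(3 - 1) = -9/2 = -4.5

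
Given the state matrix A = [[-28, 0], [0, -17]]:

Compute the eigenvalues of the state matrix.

For diagonal matrix, eigenvalues are diagonal entries: λ₁ = -28, λ₂ = -17.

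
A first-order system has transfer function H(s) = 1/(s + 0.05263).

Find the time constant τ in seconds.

For H(s) = 1/(s + 1/τ), the pole is at -1/τ = -0.05263, so τ = 1/0.05263 = 19 s.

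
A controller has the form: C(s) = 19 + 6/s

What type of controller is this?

This is a Proportional-Integral (PI) controller.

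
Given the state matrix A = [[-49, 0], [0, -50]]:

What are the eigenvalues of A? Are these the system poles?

For diagonal matrix, eigenvalues are diagonal entries: λ₁ = -49, λ₂ = -50. Eigenvalues of A = system poles.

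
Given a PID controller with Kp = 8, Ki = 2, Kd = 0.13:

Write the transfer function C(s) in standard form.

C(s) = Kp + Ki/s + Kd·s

Substituting values: C(s) = 8 + 2/s + 0.13s = (0.13s² + 8s + 2)/s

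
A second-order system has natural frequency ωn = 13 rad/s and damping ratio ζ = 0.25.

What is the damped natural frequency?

ωd = ωn√(1 - ζ²) = 13√(1 - 0.25²) = 12.59 rad/s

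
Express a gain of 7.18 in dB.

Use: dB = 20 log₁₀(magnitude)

dB = 20 log₁₀(7.18) = 17.1 dB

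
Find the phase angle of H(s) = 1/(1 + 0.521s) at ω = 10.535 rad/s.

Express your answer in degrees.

Phase = -arctan(ωτ) = -arctan(10.535 × 0.521) = -79.7°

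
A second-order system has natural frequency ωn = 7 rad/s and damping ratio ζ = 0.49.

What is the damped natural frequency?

ωd = ωn√(1 - ζ²) = 7√(1 - 0.49²) = 6.1 rad/s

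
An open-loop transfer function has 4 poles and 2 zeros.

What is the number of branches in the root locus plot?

Root locus has n branches where n = number of poles = 4.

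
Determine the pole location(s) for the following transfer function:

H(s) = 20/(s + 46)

Pole is where denominator = 0: s + 46 = 0, so s = -46.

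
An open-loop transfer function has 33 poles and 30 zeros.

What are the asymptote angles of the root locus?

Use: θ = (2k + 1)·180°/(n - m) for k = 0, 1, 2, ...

n - m = 33 - 30 = 3. Angles: θk = (2k + 1)·180°/3 = 60°, 180°, 300°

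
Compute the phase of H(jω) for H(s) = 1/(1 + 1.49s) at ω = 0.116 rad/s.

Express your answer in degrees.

Phase = -arctan(ωτ) = -arctan(0.116 × 1.49) = -9.8°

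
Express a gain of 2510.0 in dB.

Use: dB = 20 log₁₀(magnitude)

dB = 20 log₁₀(2510.0) = 68.0 dB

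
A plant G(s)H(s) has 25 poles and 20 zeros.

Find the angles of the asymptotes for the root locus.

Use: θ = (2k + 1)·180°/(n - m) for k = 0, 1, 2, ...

n - m = 25 - 20 = 5. Angles: θk = (2k + 1)·180°/5 = 36°, 108°, 180°, 252°, 324°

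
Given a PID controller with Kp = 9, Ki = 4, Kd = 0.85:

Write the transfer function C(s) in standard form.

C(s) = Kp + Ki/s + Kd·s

Substituting values: C(s) = 9 + 4/s + 0.85s = (0.85s² + 9s + 4)/s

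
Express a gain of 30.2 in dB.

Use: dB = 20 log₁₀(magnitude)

dB = 20 log₁₀(30.2) = 29.6 dB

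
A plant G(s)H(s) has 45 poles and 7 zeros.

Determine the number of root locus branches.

Root locus has n branches where n = number of poles = 45.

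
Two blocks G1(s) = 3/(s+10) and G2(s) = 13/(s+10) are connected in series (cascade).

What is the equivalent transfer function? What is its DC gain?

Series: multiply transfer functions. G_eq = 3/(s+10) × 13/(s+10) = 39/((s+10)(s+10)). DC gain = 39/(10×10) = 0.39.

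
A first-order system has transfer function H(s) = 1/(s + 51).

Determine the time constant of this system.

For H(s) = 1/(s + 1/τ), the pole is at -1/τ = -51, so τ = 1/51 = 0.0196 s.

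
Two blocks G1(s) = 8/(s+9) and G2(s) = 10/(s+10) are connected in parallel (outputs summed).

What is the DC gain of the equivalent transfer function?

Parallel: G_eq = G1 + G2. DC gain = G1(0) + G2(0) = 8/9 + 10/10 = 0.8889 + 1 = 1.8889.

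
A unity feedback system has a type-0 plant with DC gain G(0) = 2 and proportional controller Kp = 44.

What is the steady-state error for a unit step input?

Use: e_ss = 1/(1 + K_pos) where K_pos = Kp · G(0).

K_pos = Kp · G(0) = 44 × 2 = 88. e_ss = 1/(1 + 88) = 0.0112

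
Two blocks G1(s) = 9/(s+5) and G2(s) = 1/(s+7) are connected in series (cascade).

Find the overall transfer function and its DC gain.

Series: multiply transfer functions. G_eq = 9/(s+5) × 1/(s+7) = 9/((s+5)(s+7)). DC gain = 9/(5×7) = 0.2571.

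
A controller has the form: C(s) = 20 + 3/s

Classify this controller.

This is a Proportional-Integral (PI) controller.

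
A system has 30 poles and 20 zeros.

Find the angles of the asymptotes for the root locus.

n - m = 30 - 20 = 10. Angles: θk = (2k + 1)·180°/10 = 18°, 54°, 90°, 126°, 162°, 198°, 234°, 270°, 306°, 342°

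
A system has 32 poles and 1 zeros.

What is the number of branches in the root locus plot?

Root locus has n branches where n = number of poles = 32.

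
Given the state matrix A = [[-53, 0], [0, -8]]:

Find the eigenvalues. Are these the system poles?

For diagonal matrix, eigenvalues are diagonal entries: λ₁ = -53, λ₂ = -8. Eigenvalues of A = system poles.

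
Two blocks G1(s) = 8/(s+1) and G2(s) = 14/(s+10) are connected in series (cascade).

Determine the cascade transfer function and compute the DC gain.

Series: multiply transfer functions. G_eq = 8/(s+1) × 14/(s+10) = 112/((s+1)(s+10)). DC gain = 112/(1×10) = 11.2.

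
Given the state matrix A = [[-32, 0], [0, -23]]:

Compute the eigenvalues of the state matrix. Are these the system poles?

For diagonal matrix, eigenvalues are diagonal entries: λ₁ = -32, λ₂ = -23. Eigenvalues of A = system poles.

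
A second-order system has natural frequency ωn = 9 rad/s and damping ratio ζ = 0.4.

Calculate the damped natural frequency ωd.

ωd = ωn√(1 - ζ²) = 9√(1 - 0.4²) = 8.25 rad/s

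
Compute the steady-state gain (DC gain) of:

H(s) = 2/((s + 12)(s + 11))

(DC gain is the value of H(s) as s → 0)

DC gain = H(0) = 2/(12 × 11) = 2/132 = 0.0152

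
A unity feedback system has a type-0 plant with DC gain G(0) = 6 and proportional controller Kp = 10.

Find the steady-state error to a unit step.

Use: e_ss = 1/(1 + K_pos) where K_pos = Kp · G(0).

K_pos = Kp · G(0) = 10 × 6 = 60. e_ss = 1/(1 + 60) = 0.0164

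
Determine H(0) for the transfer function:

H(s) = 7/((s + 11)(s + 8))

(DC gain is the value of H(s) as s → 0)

DC gain = H(0) = 7/(11 × 8) = 7/88 = 0.0795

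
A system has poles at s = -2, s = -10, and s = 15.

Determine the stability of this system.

Pole(s) at s = 15 are not in the left half-plane. System is unstable.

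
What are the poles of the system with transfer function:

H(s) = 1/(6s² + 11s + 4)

Discriminant = 11² - 4×6×4 = 121 - 96 = 25 > 0, so two distinct real poles. Using quadratic formula: s = (-11 ± √25)/(2×6) = (-11 ± √25)/12, with √25 = 5. s₁ = -6/12 = -0.5, s₂ = -16/12 ≈ -1.3333. Poles: s₁ = -0.5, s₂ = -1.3333.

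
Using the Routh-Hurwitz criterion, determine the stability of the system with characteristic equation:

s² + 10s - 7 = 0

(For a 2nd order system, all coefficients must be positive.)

Coefficients: 1, 10, -7. c=-7 not positive, so system is unstable.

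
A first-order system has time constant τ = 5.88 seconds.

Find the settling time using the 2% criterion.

For first-order system, 2% settling time ≈ 4τ = 4 × 5.88 = 23.52 s.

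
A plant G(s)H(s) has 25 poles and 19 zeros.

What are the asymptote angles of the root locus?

n - m = 25 - 19 = 6. Angles: θk = (2k + 1)·180°/6 = 30°, 90°, 150°, 210°, 270°, 330°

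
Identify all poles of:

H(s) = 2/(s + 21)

Pole is where denominator = 0: s + 21 = 0, so s = -21.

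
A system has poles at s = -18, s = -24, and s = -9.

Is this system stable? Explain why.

All poles are in the left half-plane. System is stable.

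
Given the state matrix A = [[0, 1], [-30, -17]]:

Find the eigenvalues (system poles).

det(A - λI) = λ² - (-17)λ + 30 = (λ - (-15))(λ - (-2)). Eigenvalues: -15, -2.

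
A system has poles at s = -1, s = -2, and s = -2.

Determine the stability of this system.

All poles are in the left half-plane. System is stable.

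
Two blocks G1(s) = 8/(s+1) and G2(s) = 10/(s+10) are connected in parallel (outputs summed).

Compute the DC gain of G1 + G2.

Parallel: G_eq = G1 + G2. DC gain = G1(0) + G2(0) = 8/1 + 10/10 = 8 + 1 = 9.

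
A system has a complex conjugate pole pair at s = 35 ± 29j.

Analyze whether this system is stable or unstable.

Real part of poles is 35 (> 0, right half-plane). Unstable.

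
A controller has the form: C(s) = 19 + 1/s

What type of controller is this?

This is a Proportional-Integral (PI) controller.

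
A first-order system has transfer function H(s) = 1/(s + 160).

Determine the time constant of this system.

For H(s) = 1/(s + 1/τ), the pole is at -1/τ = -160, so τ = 1/160 = 0.00625 s.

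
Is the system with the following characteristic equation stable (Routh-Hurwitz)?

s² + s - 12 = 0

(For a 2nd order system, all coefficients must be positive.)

Coefficients: 1, 1, -12. c=-12 not positive, so system is unstable.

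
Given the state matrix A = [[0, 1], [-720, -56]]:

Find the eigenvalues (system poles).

det(A - λI) = λ² - (-56)λ + 720 = (λ - (-36))(λ - (-20)). Eigenvalues: -36, -20.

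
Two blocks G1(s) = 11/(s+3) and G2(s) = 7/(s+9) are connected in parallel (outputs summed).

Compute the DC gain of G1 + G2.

Parallel: G_eq = G1 + G2. DC gain = G1(0) + G2(0) = 11/3 + 7/9 = 3.6667 + 0.7778 = 4.4444.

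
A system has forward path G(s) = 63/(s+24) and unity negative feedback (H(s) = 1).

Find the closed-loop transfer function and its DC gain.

T(s) = G/(1+GH) = [63/(s+24)] / [1 + 63/(s+24)] = 63/(s+24+63) = 63/(s+87). DC gain = 63/87 = 0.7241.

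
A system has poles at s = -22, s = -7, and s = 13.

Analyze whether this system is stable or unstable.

Pole(s) at s = 13 are not in the left half-plane. System is unstable.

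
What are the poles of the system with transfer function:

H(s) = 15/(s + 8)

Pole is where denominator = 0: s + 8 = 0, so s = -8.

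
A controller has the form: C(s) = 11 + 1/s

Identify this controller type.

This is a Proportional-Integral (PI) controller.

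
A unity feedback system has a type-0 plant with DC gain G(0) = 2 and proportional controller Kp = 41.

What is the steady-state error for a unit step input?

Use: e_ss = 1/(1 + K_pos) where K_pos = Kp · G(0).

K_pos = Kp · G(0) = 41 × 2 = 82. e_ss = 1/(1 + 82) = 0.0120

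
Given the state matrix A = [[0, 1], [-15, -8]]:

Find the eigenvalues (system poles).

det(A - λI) = λ² - (-8)λ + 15 = (λ - (-3))(λ - (-5)). Eigenvalues: -3, -5.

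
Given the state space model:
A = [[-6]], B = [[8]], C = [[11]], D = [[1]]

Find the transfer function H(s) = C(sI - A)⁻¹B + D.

(sI - A)⁻¹ = 1/(s + 6). H(s) = 11×8/(s + 6) + 1 = (s + 94)/(s + 6).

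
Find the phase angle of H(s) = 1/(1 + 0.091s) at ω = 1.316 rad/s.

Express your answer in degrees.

Phase = -arctan(ωτ) = -arctan(1.316 × 0.091) = -6.8°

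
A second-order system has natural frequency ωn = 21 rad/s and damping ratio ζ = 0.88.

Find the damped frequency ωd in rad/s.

ωd = ωn√(1 - ζ²) = 21√(1 - 0.88²) = 9.97 rad/s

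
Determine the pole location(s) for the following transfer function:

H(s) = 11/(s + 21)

Pole is where denominator = 0: s + 21 = 0, so s = -21.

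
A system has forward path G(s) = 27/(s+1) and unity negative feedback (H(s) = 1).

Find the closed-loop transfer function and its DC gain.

T(s) = G/(1+GH) = [27/(s+1)] / [1 + 27/(s+1)] = 27/(s+1+27) = 27/(s+28). DC gain = 27/28 = 0.9643.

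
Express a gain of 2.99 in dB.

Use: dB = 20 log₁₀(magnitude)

dB = 20 log₁₀(2.99) = 9.5 dB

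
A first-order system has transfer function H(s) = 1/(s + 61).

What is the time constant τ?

For H(s) = 1/(s + 1/τ), the pole is at -1/τ = -61, so τ = 1/61 = 0.0164 s.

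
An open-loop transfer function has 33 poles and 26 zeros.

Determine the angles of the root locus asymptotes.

n - m = 33 - 26 = 7. Angles: θk = (2k + 1)·180°/7 = 25.71°, 77.14°, 128.57°, 180°, 231.43°, 282.86°, 334.29°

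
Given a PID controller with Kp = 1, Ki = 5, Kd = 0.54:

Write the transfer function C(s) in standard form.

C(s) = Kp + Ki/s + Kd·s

Substituting values: C(s) = 1 + 5/s + 0.54s = (0.54s² + s + 5)/s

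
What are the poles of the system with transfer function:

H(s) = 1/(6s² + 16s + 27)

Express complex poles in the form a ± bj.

Discriminant = 16² - 4×6×27 = 256 - 648 = -392 < 0, so the poles are a complex conjugate pair s = (-16 ± j√392)/(2×6). Real part = -16/(2×6) = -16/12 ≈ -1.3333; imaginary part = ±√392/(2×6) ≈ 1.6499. Poles: s = -1.3333 ± 1.6499j.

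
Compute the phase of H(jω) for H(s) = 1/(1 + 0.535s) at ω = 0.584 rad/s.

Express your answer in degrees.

Phase = -arctan(ωτ) = -arctan(0.584 × 0.535) = -17.4°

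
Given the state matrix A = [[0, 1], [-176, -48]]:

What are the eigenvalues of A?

det(A - λI) = λ² - (-48)λ + 176 = (λ - (-44))(λ - (-4)). Eigenvalues: -44, -4.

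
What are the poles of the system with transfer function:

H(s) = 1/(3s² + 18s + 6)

Discriminant = 18² - 4×3×6 = 324 - 72 = 252 > 0, so two distinct real poles. Using quadratic formula: s = (-18 ± √252)/(2×3) = (-18 ± √252)/6, with √252 ≈ 15.8745. s₁ ≈ -0.3542, s₂ ≈ -5.6458. Poles: s₁ = -0.3542, s₂ = -5.6458.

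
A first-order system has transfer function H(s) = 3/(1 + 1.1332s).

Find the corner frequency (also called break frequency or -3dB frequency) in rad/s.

Corner frequency = 1/τ = 1/1.1332 = 0.882 rad/s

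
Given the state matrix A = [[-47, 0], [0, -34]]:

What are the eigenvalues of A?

For diagonal matrix, eigenvalues are diagonal entries: λ₁ = -47, λ₂ = -34.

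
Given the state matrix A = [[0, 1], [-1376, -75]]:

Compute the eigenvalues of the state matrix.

det(A - λI) = λ² - (-75)λ + 1376 = (λ - (-32))(λ - (-43)). Eigenvalues: -32, -43.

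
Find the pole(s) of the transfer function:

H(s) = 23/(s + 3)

Pole is where denominator = 0: s + 3 = 0, so s = -3.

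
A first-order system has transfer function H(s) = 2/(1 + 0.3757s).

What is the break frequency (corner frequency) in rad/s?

Corner frequency = 1/τ = 1/0.3757 = 2.662 rad/s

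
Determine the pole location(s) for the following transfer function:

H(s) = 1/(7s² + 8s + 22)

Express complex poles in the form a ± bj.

Discriminant = 8² - 4×7×22 = 64 - 616 = -552 < 0, so the poles are a complex conjugate pair s = (-8 ± j√552)/(2×7). Real part = -8/(2×7) = -8/14 ≈ -0.5714; imaginary part = ±√552/(2×7) ≈ 1.6782. Poles: s = -0.5714 ± 1.6782j.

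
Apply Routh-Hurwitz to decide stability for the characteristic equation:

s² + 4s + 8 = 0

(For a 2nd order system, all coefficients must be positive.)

Coefficients: 1, 4, 8. All positive, so system is stable.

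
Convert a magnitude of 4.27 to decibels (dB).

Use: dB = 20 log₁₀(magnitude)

dB = 20 log₁₀(4.27) = 12.6 dB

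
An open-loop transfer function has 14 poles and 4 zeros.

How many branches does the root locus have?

Root locus has n branches where n = number of poles = 14.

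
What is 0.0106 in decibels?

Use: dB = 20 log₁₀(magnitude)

dB = 20 log₁₀(0.0106) = -39.5 dB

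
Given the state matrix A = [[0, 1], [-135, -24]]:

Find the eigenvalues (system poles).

det(A - λI) = λ² - (-24)λ + 135 = (λ - (-15))(λ - (-9)). Eigenvalues: -15, -9.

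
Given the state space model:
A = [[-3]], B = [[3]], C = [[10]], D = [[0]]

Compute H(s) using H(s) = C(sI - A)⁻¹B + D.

(sI - A)⁻¹ = 1/(s + 3). H(s) = 10 × 3/(s + 3) + 0 = 30/(s + 3).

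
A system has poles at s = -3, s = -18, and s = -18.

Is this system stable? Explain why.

All poles are in the left half-plane. System is stable.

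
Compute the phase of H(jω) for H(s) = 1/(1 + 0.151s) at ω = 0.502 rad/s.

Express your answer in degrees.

Phase = -arctan(ωτ) = -arctan(0.502 × 0.151) = -4.3°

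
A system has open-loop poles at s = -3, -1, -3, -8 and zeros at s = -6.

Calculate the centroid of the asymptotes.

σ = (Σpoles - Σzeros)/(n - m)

σ = (Σpoles - Σzeros)/(n - m) = (-15 - (-6))/(4 - 1) = -9/3 = -3.0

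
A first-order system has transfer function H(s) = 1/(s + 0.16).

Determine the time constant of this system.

For H(s) = 1/(s + 1/τ), the pole is at -1/τ = -0.16, so τ = 1/0.16 = 6.25 s.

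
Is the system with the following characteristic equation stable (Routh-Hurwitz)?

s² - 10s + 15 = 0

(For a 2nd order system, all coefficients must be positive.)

Coefficients: 1, -10, 15. b=-10 not positive, so system is unstable.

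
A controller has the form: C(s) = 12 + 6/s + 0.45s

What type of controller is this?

This is a Proportional-Integral-Derivative (PID) controller.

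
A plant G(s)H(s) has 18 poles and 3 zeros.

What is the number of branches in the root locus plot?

Root locus has n branches where n = number of poles = 18.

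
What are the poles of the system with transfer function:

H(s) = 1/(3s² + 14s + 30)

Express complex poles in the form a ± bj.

Discriminant = 14² - 4×3×30 = 196 - 360 = -164 < 0, so the poles are a complex conjugate pair s = (-14 ± j√164)/(2×3). Real part = -14/(2×3) = -14/6 ≈ -2.3333; imaginary part = ±√164/(2×3) ≈ 2.1344. Poles: s = -2.3333 ± 2.1344j.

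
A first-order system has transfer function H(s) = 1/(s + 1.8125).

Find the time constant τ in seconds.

For H(s) = 1/(s + 1/τ), the pole is at -1/τ = -1.8125, so τ = 1/1.8125 = 0.5517 s.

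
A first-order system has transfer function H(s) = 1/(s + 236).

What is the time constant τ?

For H(s) = 1/(s + 1/τ), the pole is at -1/τ = -236, so τ = 1/236 = 0.0042 s.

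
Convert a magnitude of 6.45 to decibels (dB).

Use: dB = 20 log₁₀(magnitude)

dB = 20 log₁₀(6.45) = 16.2 dB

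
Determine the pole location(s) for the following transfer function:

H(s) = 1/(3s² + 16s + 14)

Discriminant = 16² - 4×3×14 = 256 - 168 = 88 > 0, so two distinct real poles. Using quadratic formula: s = (-16 ± √88)/(2×3) = (-16 ± √88)/6, with √88 ≈ 9.3808. s₁ ≈ -1.1032, s₂ ≈ -4.2301. Poles: s₁ = -1.1032, s₂ = -4.2301.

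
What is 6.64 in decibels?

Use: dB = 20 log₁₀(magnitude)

dB = 20 log₁₀(6.64) = 16.4 dB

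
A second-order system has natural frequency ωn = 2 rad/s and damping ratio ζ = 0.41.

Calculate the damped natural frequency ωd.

ωd = ωn√(1 - ζ²) = 2√(1 - 0.41²) = 1.82 rad/s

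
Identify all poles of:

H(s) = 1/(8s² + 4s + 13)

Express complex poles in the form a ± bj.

Discriminant = 4² - 4×8×13 = 16 - 416 = -400 < 0, so the poles are a complex conjugate pair s = (-4 ± j√400)/(2×8). Real part = -4/(2×8) = -4/16 = -0.25; imaginary part = ±√400/(2×8) = 20/16 = 1.25. Poles: s = -0.25 ± 1.25j.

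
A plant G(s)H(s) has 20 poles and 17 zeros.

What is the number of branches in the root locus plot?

Root locus has n branches where n = number of poles = 20.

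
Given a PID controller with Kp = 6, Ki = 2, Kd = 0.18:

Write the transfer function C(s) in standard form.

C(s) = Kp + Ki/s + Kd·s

Substituting values: C(s) = 6 + 2/s + 0.18s = (0.18s² + 6s + 2)/s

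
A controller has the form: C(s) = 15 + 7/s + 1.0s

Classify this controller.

This is a Proportional-Integral-Derivative (PID) controller.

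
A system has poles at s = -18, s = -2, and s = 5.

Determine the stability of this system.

Pole(s) at s = 5 are not in the left half-plane. System is unstable.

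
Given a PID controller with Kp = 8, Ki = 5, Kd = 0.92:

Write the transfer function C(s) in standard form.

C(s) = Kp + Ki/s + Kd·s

Substituting values: C(s) = 8 + 5/s + 0.92s = (0.92s² + 8s + 5)/s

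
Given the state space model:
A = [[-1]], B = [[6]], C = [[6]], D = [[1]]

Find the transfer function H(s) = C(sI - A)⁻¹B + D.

(sI - A)⁻¹ = 1/(s + 1). H(s) = 6×6/(s + 1) + 1 = (s + 37)/(s + 1).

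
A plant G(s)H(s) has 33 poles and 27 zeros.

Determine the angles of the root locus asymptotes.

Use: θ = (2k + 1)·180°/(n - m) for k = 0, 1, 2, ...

n - m = 33 - 27 = 6. Angles: θk = (2k + 1)·180°/6 = 30°, 90°, 150°, 210°, 270°, 330°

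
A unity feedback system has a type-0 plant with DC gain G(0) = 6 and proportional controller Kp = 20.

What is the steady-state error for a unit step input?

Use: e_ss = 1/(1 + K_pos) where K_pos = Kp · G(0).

K_pos = Kp · G(0) = 20 × 6 = 120. e_ss = 1/(1 + 120) = 0.0083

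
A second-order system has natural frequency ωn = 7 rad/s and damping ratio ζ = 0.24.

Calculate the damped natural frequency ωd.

ωd = ωn√(1 - ζ²) = 7√(1 - 0.24²) = 6.8 rad/s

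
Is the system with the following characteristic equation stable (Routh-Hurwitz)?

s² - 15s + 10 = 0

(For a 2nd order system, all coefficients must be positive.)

Coefficients: 1, -15, 10. b=-15 not positive, so system is unstable.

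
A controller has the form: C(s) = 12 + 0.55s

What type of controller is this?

This is a Proportional-Derivative (PD) controller.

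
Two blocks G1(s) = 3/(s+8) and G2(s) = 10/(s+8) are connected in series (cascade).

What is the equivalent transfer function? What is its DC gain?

Series: multiply transfer functions. G_eq = 3/(s+8) × 10/(s+8) = 30/((s+8)(s+8)). DC gain = 30/(8×8) = 0.46875.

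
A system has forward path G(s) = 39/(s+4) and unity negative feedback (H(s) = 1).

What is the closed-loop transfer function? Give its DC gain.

T(s) = G/(1+GH) = [39/(s+4)] / [1 + 39/(s+4)] = 39/(s+4+39) = 39/(s+43). DC gain = 39/43 = 0.9070.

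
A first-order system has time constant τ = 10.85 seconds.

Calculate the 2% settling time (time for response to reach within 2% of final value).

For first-order system, 2% settling time ≈ 4τ = 4 × 10.85 = 43.4 s.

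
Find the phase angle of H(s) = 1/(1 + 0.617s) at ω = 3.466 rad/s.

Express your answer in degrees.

Phase = -arctan(ωτ) = -arctan(3.466 × 0.617) = -64.9°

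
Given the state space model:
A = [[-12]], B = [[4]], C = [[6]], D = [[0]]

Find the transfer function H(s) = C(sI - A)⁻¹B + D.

(sI - A)⁻¹ = 1/(s + 12). H(s) = 6 × 4/(s + 12) + 0 = 24/(s + 12).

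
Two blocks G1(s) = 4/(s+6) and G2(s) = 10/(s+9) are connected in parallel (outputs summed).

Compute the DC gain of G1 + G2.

Parallel: G_eq = G1 + G2. DC gain = G1(0) + G2(0) = 4/6 + 10/9 = 0.6667 + 1.1111 = 1.7778.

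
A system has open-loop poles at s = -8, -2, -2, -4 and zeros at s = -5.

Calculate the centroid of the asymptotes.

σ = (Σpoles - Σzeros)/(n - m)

σ = (Σpoles - Σzeros)/(n - m) = (-16 - (-5))/(4 - 1) = -11/3 = -3.67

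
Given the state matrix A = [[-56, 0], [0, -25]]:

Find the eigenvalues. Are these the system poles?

For diagonal matrix, eigenvalues are diagonal entries: λ₁ = -56, λ₂ = -25. Eigenvalues of A = system poles.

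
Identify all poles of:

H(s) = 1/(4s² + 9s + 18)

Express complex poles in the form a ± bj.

Discriminant = 9² - 4×4×18 = 81 - 288 = -207 < 0, so the poles are a complex conjugate pair s = (-9 ± j√207)/(2×4). Real part = -9/(2×4) = -9/8 = -1.125; imaginary part = ±√207/(2×4) ≈ 1.7984. Poles: s = -1.125 ± 1.7984j.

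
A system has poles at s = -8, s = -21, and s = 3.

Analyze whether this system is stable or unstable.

Pole(s) at s = 3 are not in the left half-plane. System is unstable.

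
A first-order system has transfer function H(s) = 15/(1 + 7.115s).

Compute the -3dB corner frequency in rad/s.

Corner frequency = 1/τ = 1/7.115 = 0.141 rad/s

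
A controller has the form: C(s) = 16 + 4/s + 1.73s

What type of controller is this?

This is a Proportional-Integral-Derivative (PID) controller.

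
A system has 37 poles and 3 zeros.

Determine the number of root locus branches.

Root locus has n branches where n = number of poles = 37.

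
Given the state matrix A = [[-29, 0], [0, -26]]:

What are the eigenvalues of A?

For diagonal matrix, eigenvalues are diagonal entries: λ₁ = -29, λ₂ = -26.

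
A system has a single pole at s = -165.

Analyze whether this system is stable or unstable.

Pole at s = -165 is in the left half-plane. Stable.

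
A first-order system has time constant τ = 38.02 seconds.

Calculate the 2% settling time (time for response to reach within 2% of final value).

For first-order system, 2% settling time ≈ 4τ = 4 × 38.02 = 152.08 s.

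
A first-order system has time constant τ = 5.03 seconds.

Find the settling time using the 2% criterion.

For first-order system, 2% settling time ≈ 4τ = 4 × 5.03 = 20.12 s.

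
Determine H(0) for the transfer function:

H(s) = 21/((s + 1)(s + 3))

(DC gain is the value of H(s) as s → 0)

DC gain = H(0) = 21/(1 × 3) = 21/3 = 7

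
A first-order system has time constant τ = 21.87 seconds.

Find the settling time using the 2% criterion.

For first-order system, 2% settling time ≈ 4τ = 4 × 21.87 = 87.48 s.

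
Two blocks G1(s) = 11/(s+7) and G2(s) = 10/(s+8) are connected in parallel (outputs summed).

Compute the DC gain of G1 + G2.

Parallel: G_eq = G1 + G2. DC gain = G1(0) + G2(0) = 11/7 + 10/8 = 1.5714 + 1.25 = 2.8214.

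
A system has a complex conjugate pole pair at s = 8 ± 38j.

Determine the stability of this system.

Real part of poles is 8 (> 0, right half-plane). Unstable.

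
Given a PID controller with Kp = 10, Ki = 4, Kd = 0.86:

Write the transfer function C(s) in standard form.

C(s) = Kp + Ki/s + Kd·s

Substituting values: C(s) = 10 + 4/s + 0.86s = (0.86s² + 10s + 4)/s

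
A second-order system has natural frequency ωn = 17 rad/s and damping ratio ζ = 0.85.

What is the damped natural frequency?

ωd = ωn√(1 - ζ²) = 17√(1 - 0.85²) = 8.96 rad/s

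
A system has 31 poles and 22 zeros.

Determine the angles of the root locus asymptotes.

n - m = 31 - 22 = 9. Angles: θk = (2k + 1)·180°/9 = 20°, 60°, 100°, 140°, 180°, 220°, 260°, 300°, 340°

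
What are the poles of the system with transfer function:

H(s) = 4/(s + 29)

Pole is where denominator = 0: s + 29 = 0, so s = -29.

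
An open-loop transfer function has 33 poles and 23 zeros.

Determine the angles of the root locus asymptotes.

n - m = 33 - 23 = 10. Angles: θk = (2k + 1)·180°/10 = 18°, 54°, 90°, 126°, 162°, 198°, 234°, 270°, 306°, 342°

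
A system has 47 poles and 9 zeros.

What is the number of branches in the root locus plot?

Root locus has n branches where n = number of poles = 47.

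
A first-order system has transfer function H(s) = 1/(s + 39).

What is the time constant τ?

For H(s) = 1/(s + 1/τ), the pole is at -1/τ = -39, so τ = 1/39 = 0.0256 s.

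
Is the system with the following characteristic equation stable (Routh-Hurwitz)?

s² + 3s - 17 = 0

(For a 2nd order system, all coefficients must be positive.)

Coefficients: 1, 3, -17. c=-17 not positive, so system is unstable.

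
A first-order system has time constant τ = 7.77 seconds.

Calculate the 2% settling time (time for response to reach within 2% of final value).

For first-order system, 2% settling time ≈ 4τ = 4 × 7.77 = 31.08 s.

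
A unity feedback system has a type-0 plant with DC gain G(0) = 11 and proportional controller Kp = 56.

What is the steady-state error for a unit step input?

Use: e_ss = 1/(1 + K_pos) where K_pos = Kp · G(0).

K_pos = Kp · G(0) = 56 × 11 = 616. e_ss = 1/(1 + 616) = 0.0016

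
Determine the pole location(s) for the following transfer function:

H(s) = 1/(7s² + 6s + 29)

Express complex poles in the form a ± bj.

Discriminant = 6² - 4×7×29 = 36 - 812 = -776 < 0, so the poles are a complex conjugate pair s = (-6 ± j√776)/(2×7). Real part = -6/(2×7) = -6/14 ≈ -0.4286; imaginary part = ±√776/(2×7) ≈ 1.9898. Poles: s = -0.4286 ± 1.9898j.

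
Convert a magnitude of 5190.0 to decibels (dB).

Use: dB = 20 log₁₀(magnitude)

dB = 20 log₁₀(5190.0) = 74.3 dB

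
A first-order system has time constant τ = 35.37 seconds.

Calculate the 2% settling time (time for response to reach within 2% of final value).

For first-order system, 2% settling time ≈ 4τ = 4 × 35.37 = 141.48 s.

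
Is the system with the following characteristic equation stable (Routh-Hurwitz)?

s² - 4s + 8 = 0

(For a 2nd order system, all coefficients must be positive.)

Coefficients: 1, -4, 8. b=-4 not positive, so system is unstable.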